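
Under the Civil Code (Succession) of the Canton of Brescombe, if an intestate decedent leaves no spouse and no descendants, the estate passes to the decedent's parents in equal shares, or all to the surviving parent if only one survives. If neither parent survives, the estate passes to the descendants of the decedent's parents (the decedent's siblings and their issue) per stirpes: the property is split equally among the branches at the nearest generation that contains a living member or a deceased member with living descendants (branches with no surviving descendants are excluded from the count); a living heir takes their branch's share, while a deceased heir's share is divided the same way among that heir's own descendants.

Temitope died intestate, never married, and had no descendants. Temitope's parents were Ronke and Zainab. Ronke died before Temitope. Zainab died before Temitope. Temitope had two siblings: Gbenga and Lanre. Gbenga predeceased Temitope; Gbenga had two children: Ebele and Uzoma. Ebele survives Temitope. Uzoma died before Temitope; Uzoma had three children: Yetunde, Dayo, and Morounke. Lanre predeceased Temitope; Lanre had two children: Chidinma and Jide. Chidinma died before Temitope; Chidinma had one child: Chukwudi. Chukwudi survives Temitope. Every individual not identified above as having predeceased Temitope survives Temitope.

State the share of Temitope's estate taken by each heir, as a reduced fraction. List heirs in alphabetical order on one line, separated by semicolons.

Neither parent survives and there are no descendants, so the estate passes to Temitope's siblings and their issue per stirpes.
The estate is divided into 2 equal shares of 1/2 among Gbenga, Lanre.
Gbenga predeceased; the 1/2 allotted to Gbenga's branch passes to Gbenga's issue by representation.
The 1/2 is divided into 2 equal shares of 1/4 among Ebele, Uzoma.
Ebele is living and takes 1/4.
Uzoma predeceased; the 1/4 allotted to Uzoma's branch passes to Uzoma's issue by representation.
The 1/4 is divided into 3 equal shares of 1/12 among Yetunde, Dayo, Morounke.
Yetunde is living and takes 1/12.
Dayo is living and takes 1/12.
Morounke is living and takes 1/12.
Lanre predeceased; the 1/2 allotted to Lanre's branch passes to Lanre's issue by representation.
The 1/2 is divided into 2 equal shares of 1/4 among Chidinma, Jide.
Chidinma predeceased; the 1/4 allotted to Chidinma's branch passes to Chidinma's issue by representation.
Chukwudi is the sole taker at this level and receives the full 1/4.
Jide is living and takes 1/4.

Chukwudi 1/4; Dayo 1/12; Ebele 1/4; Jide 1/4; Morounke 1/12; Yetunde 1/12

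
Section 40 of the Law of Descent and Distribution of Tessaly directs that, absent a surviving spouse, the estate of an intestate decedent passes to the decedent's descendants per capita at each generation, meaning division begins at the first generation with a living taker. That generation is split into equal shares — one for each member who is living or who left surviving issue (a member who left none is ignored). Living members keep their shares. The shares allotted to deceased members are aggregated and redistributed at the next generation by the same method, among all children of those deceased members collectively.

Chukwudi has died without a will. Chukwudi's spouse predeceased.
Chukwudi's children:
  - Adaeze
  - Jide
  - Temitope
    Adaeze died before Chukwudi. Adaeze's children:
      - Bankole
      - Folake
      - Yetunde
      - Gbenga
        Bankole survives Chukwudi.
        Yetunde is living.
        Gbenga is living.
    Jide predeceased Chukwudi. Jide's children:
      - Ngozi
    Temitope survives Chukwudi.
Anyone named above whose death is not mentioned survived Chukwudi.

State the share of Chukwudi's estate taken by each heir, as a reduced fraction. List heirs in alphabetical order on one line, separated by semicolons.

Bankole 2/15; Folake 2/15; Gbenga 2/15; Ngozi 2/15; Temitope 1/3; Yetunde 2/15

There is no surviving spouse, so the entire estate passes to Chukwudi's descendants per capita at each generation.
At generation 1 (Adaeze, Jide, Temitope) there are 3 shares of (1)/3 = 1/3 each.
Living: Temitope — each takes 1/3.
Deceased: Adaeze and Jide. Their combined 2/3 is pooled and carried to generation 2.
At generation 2 (Bankole, Folake, Yetunde, Gbenga, Ngozi) there are 5 shares of (2/3)/5 = 2/15 each.
Living: Bankole, Folake, Yetunde, Gbenga, and Ngozi — each takes 2/15.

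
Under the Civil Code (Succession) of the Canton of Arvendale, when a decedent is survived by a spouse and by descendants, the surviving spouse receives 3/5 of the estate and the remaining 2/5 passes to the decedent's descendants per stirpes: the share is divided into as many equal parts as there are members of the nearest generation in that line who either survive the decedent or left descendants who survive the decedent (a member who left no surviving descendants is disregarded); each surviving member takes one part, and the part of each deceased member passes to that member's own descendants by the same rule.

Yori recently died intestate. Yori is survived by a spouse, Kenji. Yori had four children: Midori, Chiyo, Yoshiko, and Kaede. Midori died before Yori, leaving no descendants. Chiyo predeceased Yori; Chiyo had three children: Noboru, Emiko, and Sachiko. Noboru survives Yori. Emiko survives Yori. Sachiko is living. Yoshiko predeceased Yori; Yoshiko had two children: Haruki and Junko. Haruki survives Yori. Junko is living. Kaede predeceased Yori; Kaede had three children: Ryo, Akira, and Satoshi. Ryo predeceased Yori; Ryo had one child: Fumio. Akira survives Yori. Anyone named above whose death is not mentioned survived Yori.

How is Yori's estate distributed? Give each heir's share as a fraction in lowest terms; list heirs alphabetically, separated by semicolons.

Kenji, as surviving spouse, takes 3/5.
The remaining 2/5 passes to Yori's descendants per stirpes.
Midori left no surviving issue, so that branch lapses and is disregarded.
The 2/5 is divided into 3 equal shares of 2/15 among Chiyo, Yoshiko, Kaede.
Chiyo predeceased; the 2/15 allotted to Chiyo's branch passes to Chiyo's issue by representation.
The 2/15 is divided into 3 equal shares of 2/45 among Noboru, Emiko, Sachiko.
Noboru is living and takes 2/45.
Emiko is living and takes 2/45.
Sachiko is living and takes 2/45.
Yoshiko predeceased; the 2/15 allotted to Yoshiko's branch passes to Yoshiko's issue by representation.
The 2/15 is divided into 2 equal shares of 1/15 among Haruki, Junko.
Haruki is living and takes 1/15.
Junko is living and takes 1/15.
Kaede predeceased; the 2/15 allotted to Kaede's branch passes to Kaede's issue by representation.
The 2/15 is divided into 3 equal shares of 2/45 among Ryo, Akira, Satoshi.
Ryo predeceased; the 2/45 allotted to Ryo's branch passes to Ryo's issue by representation.
Fumio is the sole taker at this level and receives the full 2/45.
Akira is living and takes 2/45.
Satoshi is living and takes 2/45.

Akira 2/45; Emiko 2/45; Fumio 2/45; Haruki 1/15; Junko 1/15; Kenji 3/5; Noboru 2/45; Sachiko 2/45; Satoshi 2/45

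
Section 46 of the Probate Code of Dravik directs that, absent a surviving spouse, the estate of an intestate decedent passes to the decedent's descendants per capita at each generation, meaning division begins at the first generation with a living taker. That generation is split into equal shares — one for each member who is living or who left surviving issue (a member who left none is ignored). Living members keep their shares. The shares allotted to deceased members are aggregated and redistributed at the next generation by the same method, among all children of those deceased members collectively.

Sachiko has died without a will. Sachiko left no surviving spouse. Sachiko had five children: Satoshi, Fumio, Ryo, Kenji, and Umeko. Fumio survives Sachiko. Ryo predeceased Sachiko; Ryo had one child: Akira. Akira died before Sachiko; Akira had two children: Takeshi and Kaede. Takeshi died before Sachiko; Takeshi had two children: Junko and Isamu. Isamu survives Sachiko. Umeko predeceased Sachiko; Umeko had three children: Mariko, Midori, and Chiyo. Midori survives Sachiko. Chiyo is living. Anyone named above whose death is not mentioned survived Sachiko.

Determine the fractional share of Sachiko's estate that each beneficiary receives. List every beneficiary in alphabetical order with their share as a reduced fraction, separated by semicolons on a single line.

Chiyo 1/10; Fumio 1/5; Isamu 1/40; Junko 1/40; Kaede 1/20; Kenji 1/5; Mariko 1/10; Midori 1/10; Satoshi 1/5

There is no surviving spouse, so the entire estate passes to Sachiko's descendants per capita at each generation.
At generation 1 (Satoshi, Fumio, Ryo, Kenji, Umeko) there are 5 shares of (1)/5 = 1/5 each.
Living: Satoshi, Fumio, and Kenji — each takes 1/5.
Deceased: Ryo and Umeko. Their combined 2/5 is pooled and carried to generation 2.
At generation 2 (Akira, Mariko, Midori, Chiyo) there are 4 shares of (2/5)/4 = 1/10 each.
Living: Mariko, Midori, and Chiyo — each takes 1/10.
Deceased: Akira. That 1/10 share is carried to generation 3.
At generation 3 (Takeshi, Kaede) there are 2 shares of (1/10)/2 = 1/20 each.
Living: Kaede — each takes 1/20.
Deceased: Takeshi. That 1/20 share is carried to generation 4.
At generation 4 (Junko, Isamu) there are 2 shares of (1/20)/2 = 1/40 each.
Living: Junko and Isamu — each takes 1/40.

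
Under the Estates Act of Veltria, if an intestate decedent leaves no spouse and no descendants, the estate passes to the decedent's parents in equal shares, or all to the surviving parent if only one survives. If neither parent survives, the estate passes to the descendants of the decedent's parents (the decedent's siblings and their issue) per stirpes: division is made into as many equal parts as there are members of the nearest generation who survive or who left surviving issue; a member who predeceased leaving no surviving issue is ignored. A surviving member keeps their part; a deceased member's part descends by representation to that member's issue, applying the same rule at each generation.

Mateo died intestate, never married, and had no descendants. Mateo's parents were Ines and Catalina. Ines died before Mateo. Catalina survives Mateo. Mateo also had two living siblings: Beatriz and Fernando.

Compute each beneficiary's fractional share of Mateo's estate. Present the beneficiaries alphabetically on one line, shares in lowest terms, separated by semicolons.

Catalina 1

Only one parent, Catalina, survives, so Catalina takes the entire estate. The siblings take nothing because a surviving parent has priority.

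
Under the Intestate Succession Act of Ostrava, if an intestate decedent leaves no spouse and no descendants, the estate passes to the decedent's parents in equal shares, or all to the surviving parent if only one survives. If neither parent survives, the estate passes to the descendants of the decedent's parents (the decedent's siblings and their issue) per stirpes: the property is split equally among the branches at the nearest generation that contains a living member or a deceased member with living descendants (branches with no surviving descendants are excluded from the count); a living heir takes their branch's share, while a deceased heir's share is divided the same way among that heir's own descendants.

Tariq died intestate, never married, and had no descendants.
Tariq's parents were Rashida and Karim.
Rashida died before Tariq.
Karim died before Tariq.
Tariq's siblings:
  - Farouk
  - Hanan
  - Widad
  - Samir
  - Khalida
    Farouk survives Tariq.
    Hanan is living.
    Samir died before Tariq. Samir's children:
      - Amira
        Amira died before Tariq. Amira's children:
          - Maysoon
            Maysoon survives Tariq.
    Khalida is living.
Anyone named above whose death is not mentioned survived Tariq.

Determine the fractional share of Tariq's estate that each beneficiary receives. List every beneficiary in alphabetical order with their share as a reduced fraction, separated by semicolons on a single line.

Neither parent survives and there are no descendants, so the estate passes to Tariq's siblings and their issue per stirpes.
The estate is divided into 5 equal shares of 1/5 among Farouk, Hanan, Widad, Samir, Khalida.
Farouk is living and takes 1/5.
Hanan is living and takes 1/5.
Widad is living and takes 1/5.
Samir predeceased; the 1/5 allotted to Samir's branch passes to Samir's issue by representation.
Amira's line is the sole branch at this level, so the full 1/5 passes to Amira's issue by representation.
Maysoon is the sole taker at this level and receives the full 1/5.
Khalida is living and takes 1/5.

Farouk 1/5; Hanan 1/5; Khalida 1/5; Maysoon 1/5; Widad 1/5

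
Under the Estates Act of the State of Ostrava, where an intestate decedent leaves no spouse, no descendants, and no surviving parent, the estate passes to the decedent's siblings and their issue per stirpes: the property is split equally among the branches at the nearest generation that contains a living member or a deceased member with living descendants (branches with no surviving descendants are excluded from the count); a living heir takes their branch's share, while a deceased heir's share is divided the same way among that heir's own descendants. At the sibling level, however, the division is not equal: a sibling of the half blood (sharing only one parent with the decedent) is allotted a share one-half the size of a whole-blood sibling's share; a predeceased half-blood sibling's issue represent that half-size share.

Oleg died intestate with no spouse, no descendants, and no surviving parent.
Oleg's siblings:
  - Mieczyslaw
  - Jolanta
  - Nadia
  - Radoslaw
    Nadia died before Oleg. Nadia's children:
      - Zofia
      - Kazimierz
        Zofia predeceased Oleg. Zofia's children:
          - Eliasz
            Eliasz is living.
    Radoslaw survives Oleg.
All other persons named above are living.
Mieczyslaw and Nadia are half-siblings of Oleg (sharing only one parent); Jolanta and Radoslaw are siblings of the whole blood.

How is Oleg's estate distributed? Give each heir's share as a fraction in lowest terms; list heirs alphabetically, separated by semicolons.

No spouse, descendants, or parent survives, so the estate passes to Oleg's siblings per stirpes.
Half-blood siblings count for one-half the weight of whole-blood siblings at the initial division.
Dividing 1 in proportion to weights (total weight 3): Mieczyslaw (weight 1/2) → 1/6; Jolanta (weight 1) → 1/3; Nadia (weight 1/2) → 1/6; Radoslaw (weight 1) → 1/3.
Mieczyslaw is living and takes 1/6.
Jolanta is living and takes 1/3.
Nadia predeceased; the 1/6 allotted to Nadia's branch passes to Nadia's issue by representation.
The 1/6 is divided into 2 equal shares of 1/12 among Zofia, Kazimierz.
Zofia predeceased; the 1/12 allotted to Zofia's branch passes to Zofia's issue by representation.
Eliasz is the sole taker at this level and receives the full 1/12.
Kazimierz is living and takes 1/12.
Radoslaw is living and takes 1/3.

Eliasz 1/12; Jolanta 1/3; Kazimierz 1/12; Mieczyslaw 1/6; Radoslaw 1/3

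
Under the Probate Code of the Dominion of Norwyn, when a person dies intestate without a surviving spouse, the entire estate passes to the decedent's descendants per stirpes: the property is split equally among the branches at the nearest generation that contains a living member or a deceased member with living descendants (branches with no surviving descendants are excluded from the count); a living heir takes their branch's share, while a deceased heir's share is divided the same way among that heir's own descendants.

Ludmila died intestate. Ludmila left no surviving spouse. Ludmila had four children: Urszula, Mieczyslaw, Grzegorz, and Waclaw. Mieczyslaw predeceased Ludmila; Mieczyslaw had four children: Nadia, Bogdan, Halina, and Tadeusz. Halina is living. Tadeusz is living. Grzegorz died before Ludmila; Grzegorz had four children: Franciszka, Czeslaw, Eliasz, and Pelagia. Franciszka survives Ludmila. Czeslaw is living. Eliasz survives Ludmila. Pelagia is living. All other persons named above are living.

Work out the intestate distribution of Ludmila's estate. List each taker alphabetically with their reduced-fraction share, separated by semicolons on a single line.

Bogdan 1/16; Czeslaw 1/16; Eliasz 1/16; Franciszka 1/16; Halina 1/16; Nadia 1/16; Pelagia 1/16; Tadeusz 1/16; Urszula 1/4; Waclaw 1/4

There is no surviving spouse, so the entire estate passes to Ludmila's descendants per stirpes.
The estate is divided into 4 equal shares of 1/4 among Urszula, Mieczyslaw, Grzegorz, Waclaw.
Urszula is living and takes 1/4.
Mieczyslaw predeceased; the 1/4 allotted to Mieczyslaw's branch passes to Mieczyslaw's issue by representation.
The 1/4 is divided into 4 equal shares of 1/16 among Nadia, Bogdan, Halina, Tadeusz.
Nadia is living and takes 1/16.
Bogdan is living and takes 1/16.
Halina is living and takes 1/16.
Tadeusz is living and takes 1/16.
Grzegorz predeceased; the 1/4 allotted to Grzegorz's branch passes to Grzegorz's issue by representation.
The 1/4 is divided into 4 equal shares of 1/16 among Franciszka, Czeslaw, Eliasz, Pelagia.
Franciszka is living and takes 1/16.
Czeslaw is living and takes 1/16.
Eliasz is living and takes 1/16.
Pelagia is living and takes 1/16.
Waclaw is living and takes 1/4.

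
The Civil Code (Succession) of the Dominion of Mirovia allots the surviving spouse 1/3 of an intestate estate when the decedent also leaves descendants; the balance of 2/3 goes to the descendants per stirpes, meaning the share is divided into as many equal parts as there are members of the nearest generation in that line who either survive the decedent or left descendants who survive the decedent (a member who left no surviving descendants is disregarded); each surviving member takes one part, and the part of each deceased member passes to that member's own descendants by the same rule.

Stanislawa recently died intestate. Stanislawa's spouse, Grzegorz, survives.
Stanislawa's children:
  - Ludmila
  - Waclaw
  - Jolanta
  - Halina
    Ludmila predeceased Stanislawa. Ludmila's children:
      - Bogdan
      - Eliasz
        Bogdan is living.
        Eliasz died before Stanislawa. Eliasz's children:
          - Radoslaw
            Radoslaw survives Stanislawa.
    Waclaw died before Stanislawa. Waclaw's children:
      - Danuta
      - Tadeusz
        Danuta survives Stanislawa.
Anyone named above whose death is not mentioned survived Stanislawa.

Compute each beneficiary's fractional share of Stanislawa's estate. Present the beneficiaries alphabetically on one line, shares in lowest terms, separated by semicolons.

Bogdan 1/12; Danuta 1/12; Grzegorz 1/3; Halina 1/6; Jolanta 1/6; Radoslaw 1/12; Tadeusz 1/12

Grzegorz, as surviving spouse, takes 1/3.
The remaining 2/3 passes to Stanislawa's descendants per stirpes.
The 2/3 is divided into 4 equal shares of 1/6 among Ludmila, Waclaw, Jolanta, Halina.
Ludmila predeceased; the 1/6 allotted to Ludmila's branch passes to Ludmila's issue by representation.
The 1/6 is divided into 2 equal shares of 1/12 among Bogdan, Eliasz.
Bogdan is living and takes 1/12.
Eliasz predeceased; the 1/12 allotted to Eliasz's branch passes to Eliasz's issue by representation.
Radoslaw is the sole taker at this level and receives the full 1/12.
Waclaw predeceased; the 1/6 allotted to Waclaw's branch passes to Waclaw's issue by representation.
The 1/6 is divided into 2 equal shares of 1/12 among Danuta, Tadeusz.
Danuta is living and takes 1/12.
Tadeusz is living and takes 1/12.
Jolanta is living and takes 1/6.
Halina is living and takes 1/6.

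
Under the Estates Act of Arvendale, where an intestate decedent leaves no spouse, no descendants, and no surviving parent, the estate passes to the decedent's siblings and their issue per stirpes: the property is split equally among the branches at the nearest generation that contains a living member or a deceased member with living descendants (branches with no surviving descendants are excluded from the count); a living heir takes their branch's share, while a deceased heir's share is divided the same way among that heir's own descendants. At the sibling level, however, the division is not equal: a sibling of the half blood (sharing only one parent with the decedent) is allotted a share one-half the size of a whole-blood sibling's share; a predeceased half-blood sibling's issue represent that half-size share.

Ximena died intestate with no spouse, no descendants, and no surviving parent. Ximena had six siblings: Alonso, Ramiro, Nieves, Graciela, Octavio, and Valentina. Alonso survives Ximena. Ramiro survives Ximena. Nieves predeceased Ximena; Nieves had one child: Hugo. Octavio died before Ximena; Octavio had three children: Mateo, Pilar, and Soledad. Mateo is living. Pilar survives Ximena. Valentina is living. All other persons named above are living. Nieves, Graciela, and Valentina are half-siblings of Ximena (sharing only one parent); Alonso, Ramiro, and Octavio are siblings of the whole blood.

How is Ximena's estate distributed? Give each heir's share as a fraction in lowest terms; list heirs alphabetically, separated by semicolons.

No spouse, descendants, or parent survives, so the estate passes to Ximena's siblings per stirpes.
Half-blood siblings count for one-half the weight of whole-blood siblings at the initial division.
Dividing 1 in proportion to weights (total weight 9/2): Alonso (weight 1) → 2/9; Ramiro (weight 1) → 2/9; Nieves (weight 1/2) → 1/9; Graciela (weight 1/2) → 1/9; Octavio (weight 1) → 2/9; Valentina (weight 1/2) → 1/9.
Alonso is living and takes 2/9.
Ramiro is living and takes 2/9.
Nieves predeceased; the 1/9 allotted to Nieves's branch passes to Nieves's issue by representation.
Hugo is the sole taker at this level and receives the full 1/9.
Graciela is living and takes 1/9.
Octavio predeceased; the 2/9 allotted to Octavio's branch passes to Octavio's issue by representation.
The 2/9 is divided into 3 equal shares of 2/27 among Mateo, Pilar, Soledad.
Mateo is living and takes 2/27.
Pilar is living and takes 2/27.
Soledad is living and takes 2/27.
Valentina is living and takes 1/9.

Alonso 2/9; Graciela 1/9; Hugo 1/9; Mateo 2/27; Pilar 2/27; Ramiro 2/9; Soledad 2/27; Valentina 1/9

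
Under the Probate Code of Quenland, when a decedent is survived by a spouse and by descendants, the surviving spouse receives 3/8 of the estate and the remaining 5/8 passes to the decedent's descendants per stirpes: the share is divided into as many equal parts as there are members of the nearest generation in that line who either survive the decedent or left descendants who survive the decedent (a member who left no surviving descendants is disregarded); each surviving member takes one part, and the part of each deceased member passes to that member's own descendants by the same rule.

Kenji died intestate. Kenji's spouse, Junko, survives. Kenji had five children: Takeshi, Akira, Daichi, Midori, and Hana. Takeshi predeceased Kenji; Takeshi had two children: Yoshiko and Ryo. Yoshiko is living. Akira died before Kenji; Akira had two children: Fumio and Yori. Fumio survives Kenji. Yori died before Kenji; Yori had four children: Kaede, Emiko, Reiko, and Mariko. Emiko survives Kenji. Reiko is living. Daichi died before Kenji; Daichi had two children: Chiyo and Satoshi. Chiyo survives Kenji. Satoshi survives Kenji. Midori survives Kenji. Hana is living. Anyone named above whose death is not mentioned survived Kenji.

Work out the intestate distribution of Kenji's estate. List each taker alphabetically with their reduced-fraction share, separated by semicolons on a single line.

Junko, as surviving spouse, takes 3/8.
The remaining 5/8 passes to Kenji's descendants per stirpes.
The 5/8 is divided into 5 equal shares of 1/8 among Takeshi, Akira, Daichi, Midori, Hana.
Takeshi predeceased; the 1/8 allotted to Takeshi's branch passes to Takeshi's issue by representation.
The 1/8 is divided into 2 equal shares of 1/16 among Yoshiko, Ryo.
Yoshiko is living and takes 1/16.
Ryo is living and takes 1/16.
Akira predeceased; the 1/8 allotted to Akira's branch passes to Akira's issue by representation.
The 1/8 is divided into 2 equal shares of 1/16 among Fumio, Yori.
Fumio is living and takes 1/16.
Yori predeceased; the 1/16 allotted to Yori's branch passes to Yori's issue by representation.
The 1/16 is divided into 4 equal shares of 1/64 among Kaede, Emiko, Reiko, Mariko.
Kaede is living and takes 1/64.
Emiko is living and takes 1/64.
Reiko is living and takes 1/64.
Mariko is living and takes 1/64.
Daichi predeceased; the 1/8 allotted to Daichi's branch passes to Daichi's issue by representation.
The 1/8 is divided into 2 equal shares of 1/16 among Chiyo, Satoshi.
Chiyo is living and takes 1/16.
Satoshi is living and takes 1/16.
Midori is living and takes 1/8.
Hana is living and takes 1/8.

Chiyo 1/16; Emiko 1/64; Fumio 1/16; Hana 1/8; Junko 3/8; Kaede 1/64; Mariko 1/64; Midori 1/8; Reiko 1/64; Ryo 1/16; Satoshi 1/16; Yoshiko 1/16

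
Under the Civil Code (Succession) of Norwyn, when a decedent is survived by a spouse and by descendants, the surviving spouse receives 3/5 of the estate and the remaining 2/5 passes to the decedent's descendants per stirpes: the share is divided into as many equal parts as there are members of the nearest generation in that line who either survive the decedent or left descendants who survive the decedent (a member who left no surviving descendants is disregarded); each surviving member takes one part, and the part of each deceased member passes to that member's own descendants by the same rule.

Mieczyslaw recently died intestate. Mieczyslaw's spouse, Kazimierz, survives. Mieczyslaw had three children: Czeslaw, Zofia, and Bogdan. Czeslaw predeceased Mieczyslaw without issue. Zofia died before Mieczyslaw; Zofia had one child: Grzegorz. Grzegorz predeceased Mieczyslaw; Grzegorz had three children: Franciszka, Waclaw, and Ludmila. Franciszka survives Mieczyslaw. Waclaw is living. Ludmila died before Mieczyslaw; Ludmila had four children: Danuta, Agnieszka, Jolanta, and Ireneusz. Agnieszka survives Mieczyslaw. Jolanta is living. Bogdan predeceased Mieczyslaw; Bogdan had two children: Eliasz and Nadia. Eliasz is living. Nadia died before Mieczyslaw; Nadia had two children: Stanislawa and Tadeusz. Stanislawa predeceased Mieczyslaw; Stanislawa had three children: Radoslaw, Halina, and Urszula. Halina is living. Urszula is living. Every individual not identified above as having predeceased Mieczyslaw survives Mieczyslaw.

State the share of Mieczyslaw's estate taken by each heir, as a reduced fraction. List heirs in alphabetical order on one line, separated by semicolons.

Kazimierz, as surviving spouse, takes 3/5.
The remaining 2/5 passes to Mieczyslaw's descendants per stirpes.
Czeslaw left no surviving issue, so that branch lapses and is disregarded.
The 2/5 is divided into 2 equal shares of 1/5 among Zofia, Bogdan.
Zofia predeceased; the 1/5 allotted to Zofia's branch passes to Zofia's issue by representation.
Grzegorz's line is the sole branch at this level, so the full 1/5 passes to Grzegorz's issue by representation.
The 1/5 is divided into 3 equal shares of 1/15 among Franciszka, Waclaw, Ludmila.
Franciszka is living and takes 1/15.
Waclaw is living and takes 1/15.
Ludmila predeceased; the 1/15 allotted to Ludmila's branch passes to Ludmila's issue by representation.
The 1/15 is divided into 4 equal shares of 1/60 among Danuta, Agnieszka, Jolanta, Ireneusz.
Danuta is living and takes 1/60.
Agnieszka is living and takes 1/60.
Jolanta is living and takes 1/60.
Ireneusz is living and takes 1/60.
Bogdan predeceased; the 1/5 allotted to Bogdan's branch passes to Bogdan's issue by representation.
The 1/5 is divided into 2 equal shares of 1/10 among Eliasz, Nadia.
Eliasz is living and takes 1/10.
Nadia predeceased; the 1/10 allotted to Nadia's branch passes to Nadia's issue by representation.
The 1/10 is divided into 2 equal shares of 1/20 among Stanislawa, Tadeusz.
Stanislawa predeceased; the 1/20 allotted to Stanislawa's branch passes to Stanislawa's issue by representation.
The 1/20 is divided into 3 equal shares of 1/60 among Radoslaw, Halina, Urszula.
Radoslaw is living and takes 1/60.
Halina is living and takes 1/60.
Urszula is living and takes 1/60.
Tadeusz is living and takes 1/20.

Agnieszka 1/60; Danuta 1/60; Eliasz 1/10; Franciszka 1/15; Halina 1/60; Ireneusz 1/60; Jolanta 1/60; Kazimierz 3/5; Radoslaw 1/60; Tadeusz 1/20; Urszula 1/60; Waclaw 1/15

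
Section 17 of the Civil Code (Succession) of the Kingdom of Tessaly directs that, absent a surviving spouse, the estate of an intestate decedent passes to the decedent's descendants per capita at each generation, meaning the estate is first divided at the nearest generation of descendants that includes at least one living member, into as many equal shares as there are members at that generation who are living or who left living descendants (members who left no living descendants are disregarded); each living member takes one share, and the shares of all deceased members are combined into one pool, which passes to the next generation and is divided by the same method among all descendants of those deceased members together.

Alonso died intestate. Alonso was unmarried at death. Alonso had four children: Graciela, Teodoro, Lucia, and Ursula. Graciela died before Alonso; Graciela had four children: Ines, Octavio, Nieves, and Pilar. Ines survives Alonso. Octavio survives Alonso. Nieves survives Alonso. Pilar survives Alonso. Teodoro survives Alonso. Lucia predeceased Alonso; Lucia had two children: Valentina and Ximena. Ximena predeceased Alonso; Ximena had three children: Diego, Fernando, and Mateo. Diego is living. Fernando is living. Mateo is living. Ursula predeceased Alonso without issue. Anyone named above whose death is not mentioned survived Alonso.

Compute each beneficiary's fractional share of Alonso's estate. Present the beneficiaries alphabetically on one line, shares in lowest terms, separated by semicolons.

There is no surviving spouse, so the entire estate passes to Alonso's descendants per capita at each generation.
At generation 1 (Graciela, Teodoro, Lucia) there are 3 shares of (1)/3 = 1/3 each.
Living: Teodoro — each takes 1/3.
Deceased: Graciela and Lucia. Their combined 2/3 is pooled and carried to generation 2.
At generation 2 (Ines, Octavio, Nieves, Pilar, Valentina, Ximena) there are 6 shares of (2/3)/6 = 1/9 each.
Living: Ines, Octavio, Nieves, Pilar, and Valentina — each takes 1/9.
Deceased: Ximena. That 1/9 share is carried to generation 3.
At generation 3 (Diego, Fernando, Mateo) there are 3 shares of (1/9)/3 = 1/27 each.
Living: Diego, Fernando, and Mateo — each takes 1/27.

Diego 1/27; Fernando 1/27; Ines 1/9; Mateo 1/27; Nieves 1/9; Octavio 1/9; Pilar 1/9; Teodoro 1/3; Valentina 1/9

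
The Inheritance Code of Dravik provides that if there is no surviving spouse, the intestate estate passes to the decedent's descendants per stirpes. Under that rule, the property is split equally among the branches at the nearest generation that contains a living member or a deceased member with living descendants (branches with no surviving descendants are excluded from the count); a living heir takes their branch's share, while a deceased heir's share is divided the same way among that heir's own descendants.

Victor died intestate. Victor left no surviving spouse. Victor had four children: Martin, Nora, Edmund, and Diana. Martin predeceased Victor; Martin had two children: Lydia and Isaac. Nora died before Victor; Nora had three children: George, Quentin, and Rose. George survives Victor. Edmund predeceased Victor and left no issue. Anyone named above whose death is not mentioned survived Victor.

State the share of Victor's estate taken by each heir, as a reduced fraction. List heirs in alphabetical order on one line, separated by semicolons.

There is no surviving spouse, so the entire estate passes to Victor's descendants per stirpes.
Edmund left no surviving issue, so that branch lapses and is disregarded.
The estate is divided into 3 equal shares of 1/3 among Martin, Nora, Diana.
Martin predeceased; the 1/3 allotted to Martin's branch passes to Martin's issue by representation.
The 1/3 is divided into 2 equal shares of 1/6 among Lydia, Isaac.
Lydia is living and takes 1/6.
Isaac is living and takes 1/6.
Nora predeceased; the 1/3 allotted to Nora's branch passes to Nora's issue by representation.
The 1/3 is divided into 3 equal shares of 1/9 among George, Quentin, Rose.
George is living and takes 1/9.
Quentin is living and takes 1/9.
Rose is living and takes 1/9.
Diana is living and takes 1/3.

Diana 1/3; George 1/9; Isaac 1/6; Lydia 1/6; Quentin 1/9; Rose 1/9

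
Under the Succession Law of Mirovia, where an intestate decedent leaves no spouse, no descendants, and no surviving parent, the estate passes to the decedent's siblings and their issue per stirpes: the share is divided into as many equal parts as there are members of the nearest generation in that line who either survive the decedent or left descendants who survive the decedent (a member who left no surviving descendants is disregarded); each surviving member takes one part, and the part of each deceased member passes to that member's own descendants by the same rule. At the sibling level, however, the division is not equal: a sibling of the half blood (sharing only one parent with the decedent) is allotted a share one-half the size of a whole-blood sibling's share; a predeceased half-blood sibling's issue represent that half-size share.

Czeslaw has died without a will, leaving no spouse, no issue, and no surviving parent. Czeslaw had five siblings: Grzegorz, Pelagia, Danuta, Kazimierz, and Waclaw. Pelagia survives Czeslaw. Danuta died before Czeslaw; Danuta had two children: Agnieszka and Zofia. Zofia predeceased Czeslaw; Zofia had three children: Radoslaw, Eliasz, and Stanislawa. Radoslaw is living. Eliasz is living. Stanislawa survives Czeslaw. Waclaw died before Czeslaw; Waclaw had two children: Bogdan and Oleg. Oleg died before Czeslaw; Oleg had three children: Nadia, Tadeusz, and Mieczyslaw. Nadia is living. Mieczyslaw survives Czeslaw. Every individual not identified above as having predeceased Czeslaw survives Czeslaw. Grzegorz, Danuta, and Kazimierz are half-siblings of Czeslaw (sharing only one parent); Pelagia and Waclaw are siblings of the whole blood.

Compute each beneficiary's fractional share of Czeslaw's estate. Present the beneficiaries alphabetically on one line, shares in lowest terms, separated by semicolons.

Agnieszka 1/14; Bogdan 1/7; Eliasz 1/42; Grzegorz 1/7; Kazimierz 1/7; Mieczyslaw 1/21; Nadia 1/21; Pelagia 2/7; Radoslaw 1/42; Stanislawa 1/42; Tadeusz 1/21

No spouse, descendants, or parent survives, so the estate passes to Czeslaw's siblings per stirpes.
Half-blood siblings count for one-half the weight of whole-blood siblings at the initial division.
Dividing 1 in proportion to weights (total weight 7/2): Grzegorz (weight 1/2) → 1/7; Pelagia (weight 1) → 2/7; Danuta (weight 1/2) → 1/7; Kazimierz (weight 1/2) → 1/7; Waclaw (weight 1) → 2/7.
Grzegorz is living and takes 1/7.
Pelagia is living and takes 2/7.
Danuta predeceased; the 1/7 allotted to Danuta's branch passes to Danuta's issue by representation.
The 1/7 is divided into 2 equal shares of 1/14 among Agnieszka, Zofia.
Agnieszka is living and takes 1/14.
Zofia predeceased; the 1/14 allotted to Zofia's branch passes to Zofia's issue by representation.
The 1/14 is divided into 3 equal shares of 1/42 among Radoslaw, Eliasz, Stanislawa.
Radoslaw is living and takes 1/42.
Eliasz is living and takes 1/42.
Stanislawa is living and takes 1/42.
Kazimierz is living and takes 1/7.
Waclaw predeceased; the 2/7 allotted to Waclaw's branch passes to Waclaw's issue by representation.
The 2/7 is divided into 2 equal shares of 1/7 among Bogdan, Oleg.
Bogdan is living and takes 1/7.
Oleg predeceased; the 1/7 allotted to Oleg's branch passes to Oleg's issue by representation.
The 1/7 is divided into 3 equal shares of 1/21 among Nadia, Tadeusz, Mieczyslaw.
Nadia is living and takes 1/21.
Tadeusz is living and takes 1/21.
Mieczyslaw is living and takes 1/21.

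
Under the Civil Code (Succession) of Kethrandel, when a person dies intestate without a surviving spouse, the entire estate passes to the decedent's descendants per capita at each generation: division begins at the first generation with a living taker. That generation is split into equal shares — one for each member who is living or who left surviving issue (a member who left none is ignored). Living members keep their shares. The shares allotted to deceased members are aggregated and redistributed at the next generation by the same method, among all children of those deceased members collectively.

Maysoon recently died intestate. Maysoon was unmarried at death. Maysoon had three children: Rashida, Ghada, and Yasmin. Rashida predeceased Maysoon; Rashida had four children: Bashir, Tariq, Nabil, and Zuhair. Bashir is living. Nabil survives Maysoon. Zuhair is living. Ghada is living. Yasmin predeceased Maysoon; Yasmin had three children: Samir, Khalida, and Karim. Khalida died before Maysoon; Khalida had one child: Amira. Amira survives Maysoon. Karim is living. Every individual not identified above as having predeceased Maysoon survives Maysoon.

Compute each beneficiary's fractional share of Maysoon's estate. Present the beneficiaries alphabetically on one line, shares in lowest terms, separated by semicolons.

Amira 2/21; Bashir 2/21; Ghada 1/3; Karim 2/21; Nabil 2/21; Samir 2/21; Tariq 2/21; Zuhair 2/21

There is no surviving spouse, so the entire estate passes to Maysoon's descendants per capita at each generation.
At generation 1 (Rashida, Ghada, Yasmin) there are 3 shares of (1)/3 = 1/3 each.
Living: Ghada — each takes 1/3.
Deceased: Rashida and Yasmin. Their combined 2/3 is pooled and carried to generation 2.
At generation 2 (Bashir, Tariq, Nabil, Zuhair, Samir, Khalida, Karim) there are 7 shares of (2/3)/7 = 2/21 each.
Living: Bashir, Tariq, Nabil, Zuhair, Samir, and Karim — each takes 2/21.
Deceased: Khalida. That 2/21 share is carried to generation 3.
At generation 3 (Amira) there are 1 shares of (2/21)/1 = 2/21 each.
Living: Amira — each takes 2/21.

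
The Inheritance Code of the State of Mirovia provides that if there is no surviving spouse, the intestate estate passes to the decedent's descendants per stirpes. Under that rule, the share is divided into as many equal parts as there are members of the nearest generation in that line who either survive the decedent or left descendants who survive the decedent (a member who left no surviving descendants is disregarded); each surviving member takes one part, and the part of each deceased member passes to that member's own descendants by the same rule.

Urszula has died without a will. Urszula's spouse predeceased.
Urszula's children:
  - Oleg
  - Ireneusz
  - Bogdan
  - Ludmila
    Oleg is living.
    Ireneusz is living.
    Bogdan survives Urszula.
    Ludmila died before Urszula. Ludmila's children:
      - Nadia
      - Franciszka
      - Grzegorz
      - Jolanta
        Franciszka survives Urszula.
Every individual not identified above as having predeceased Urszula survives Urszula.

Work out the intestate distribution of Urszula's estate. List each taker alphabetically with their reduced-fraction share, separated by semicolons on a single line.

There is no surviving spouse, so the entire estate passes to Urszula's descendants per stirpes.
The estate is divided into 4 equal shares of 1/4 among Oleg, Ireneusz, Bogdan, Ludmila.
Oleg is living and takes 1/4.
Ireneusz is living and takes 1/4.
Bogdan is living and takes 1/4.
Ludmila predeceased; the 1/4 allotted to Ludmila's branch passes to Ludmila's issue by representation.
The 1/4 is divided into 4 equal shares of 1/16 among Nadia, Franciszka, Grzegorz, Jolanta.
Nadia is living and takes 1/16.
Franciszka is living and takes 1/16.
Grzegorz is living and takes 1/16.
Jolanta is living and takes 1/16.

Bogdan 1/4; Franciszka 1/16; Grzegorz 1/16; Ireneusz 1/4; Jolanta 1/16; Nadia 1/16; Oleg 1/4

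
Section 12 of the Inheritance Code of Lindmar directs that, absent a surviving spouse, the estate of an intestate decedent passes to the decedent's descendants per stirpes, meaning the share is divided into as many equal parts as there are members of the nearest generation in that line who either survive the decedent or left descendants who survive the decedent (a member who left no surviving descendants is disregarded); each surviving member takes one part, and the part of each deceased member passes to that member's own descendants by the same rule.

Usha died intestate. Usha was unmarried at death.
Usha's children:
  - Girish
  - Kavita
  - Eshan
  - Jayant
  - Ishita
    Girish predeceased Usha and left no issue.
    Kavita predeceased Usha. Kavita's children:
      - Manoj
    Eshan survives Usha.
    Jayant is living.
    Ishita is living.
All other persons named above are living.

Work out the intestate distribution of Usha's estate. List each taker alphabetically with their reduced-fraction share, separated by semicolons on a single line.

There is no surviving spouse, so the entire estate passes to Usha's descendants per stirpes.
Girish left no surviving issue, so that branch lapses and is disregarded.
The estate is divided into 4 equal shares of 1/4 among Kavita, Eshan, Jayant, Ishita.
Kavita predeceased; the 1/4 allotted to Kavita's branch passes to Kavita's issue by representation.
Manoj is the sole taker at this level and receives the full 1/4.
Eshan is living and takes 1/4.
Jayant is living and takes 1/4.
Ishita is living and takes 1/4.

Eshan 1/4; Ishita 1/4; Jayant 1/4; Manoj 1/4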